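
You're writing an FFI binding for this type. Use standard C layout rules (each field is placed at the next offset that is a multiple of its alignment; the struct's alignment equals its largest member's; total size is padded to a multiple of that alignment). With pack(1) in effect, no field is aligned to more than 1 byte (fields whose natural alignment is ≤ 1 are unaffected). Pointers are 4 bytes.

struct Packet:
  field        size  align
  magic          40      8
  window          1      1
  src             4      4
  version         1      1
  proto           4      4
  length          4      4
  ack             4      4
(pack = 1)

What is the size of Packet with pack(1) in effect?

0..40  magic  (40B, 1-aligned)
40..41  window  (1B, 1-aligned)
41..45  src  (4B, 1-aligned)
45..46  version  (1B, 1-aligned)
46..50  proto  (4B, 1-aligned)
50..54  length  (4B, 1-aligned)
54..58  ack  (4B, 1-aligned)
sizeof = 58, alignof = 1

58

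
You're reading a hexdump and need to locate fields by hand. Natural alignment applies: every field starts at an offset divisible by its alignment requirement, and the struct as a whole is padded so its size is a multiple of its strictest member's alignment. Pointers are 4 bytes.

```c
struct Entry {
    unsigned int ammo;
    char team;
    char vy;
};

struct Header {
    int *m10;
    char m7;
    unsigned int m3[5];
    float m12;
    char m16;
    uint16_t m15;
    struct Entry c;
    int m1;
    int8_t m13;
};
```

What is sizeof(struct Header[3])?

Entry: 0..4  ammo  (4B, 4-aligned); 4..5  team  (1B, 1-aligned); 5..6  vy  (1B, 1-aligned); 6..8  -- tail padding (2B); sizeof = 8, alignof = 4
0..4  m10  (4B, 4-aligned)
4..5  m7  (1B, 1-aligned)
5..8  -- padding (3B)
8..28  m3  (20B, 4-aligned)
28..32  m12  (4B, 4-aligned)
32..33  m16  (1B, 1-aligned)
33..34  -- padding (1B)
34..36  m15  (2B, 2-aligned)
36..44  c  (8B, 4-aligned)
44..48  m1  (4B, 4-aligned)
48..49  m13  (1B, 1-aligned)
49..52  -- tail padding (3B)
sizeof = 52, alignof = 4
array of 3: 3 × 52 = 156

156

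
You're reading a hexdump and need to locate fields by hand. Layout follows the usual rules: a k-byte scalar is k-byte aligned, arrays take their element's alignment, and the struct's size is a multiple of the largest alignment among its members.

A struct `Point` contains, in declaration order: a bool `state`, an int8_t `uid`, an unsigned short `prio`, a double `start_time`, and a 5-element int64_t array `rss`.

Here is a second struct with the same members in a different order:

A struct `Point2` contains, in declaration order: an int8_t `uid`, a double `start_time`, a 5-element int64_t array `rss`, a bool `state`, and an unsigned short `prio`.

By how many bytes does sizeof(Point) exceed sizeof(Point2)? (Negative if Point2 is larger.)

@0: state [1B, align 1] → 1
@1: uid [1B, align 1] → 2
@2: prio [2B, align 2] → 4
+4 pad (align 8)
@8: start_time [8B, align 8] → 16
@16: rss [40B, align 8] → 56
size 56, align 8
— Point2 —
@0: uid [1B, align 1] → 1
+7 pad (align 8)
@8: start_time [8B, align 8] → 16
@16: rss [40B, align 8] → 56
@56: state [1B, align 1] → 57
+1 pad (align 2)
@58: prio [2B, align 2] → 60
+4 tail pad (align 8)
size 64, align 8
56 − 64 = -8

-8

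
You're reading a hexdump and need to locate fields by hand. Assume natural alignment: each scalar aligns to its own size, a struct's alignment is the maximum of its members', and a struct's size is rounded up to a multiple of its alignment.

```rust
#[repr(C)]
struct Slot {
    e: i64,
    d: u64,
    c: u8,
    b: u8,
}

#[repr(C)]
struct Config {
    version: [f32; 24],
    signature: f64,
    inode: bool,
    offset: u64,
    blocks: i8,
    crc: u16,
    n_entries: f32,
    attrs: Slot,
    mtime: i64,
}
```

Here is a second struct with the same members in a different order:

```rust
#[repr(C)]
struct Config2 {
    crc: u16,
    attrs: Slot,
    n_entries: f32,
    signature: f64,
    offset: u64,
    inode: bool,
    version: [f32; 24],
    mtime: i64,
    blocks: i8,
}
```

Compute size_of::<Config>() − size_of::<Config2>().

Slot: 0..8  e  (8B, 8-aligned); 8..16  d  (8B, 8-aligned); 16..17  c  (1B, 1-aligned); 17..18  b  (1B, 1-aligned); 18..24  -- tail padding (6B); sizeof = 24, alignof = 8
0..96  version  (96B, 4-aligned)
96..104  signature  (8B, 8-aligned)
104..105  inode  (1B, 1-aligned)
105..112  -- padding (7B)
112..120  offset  (8B, 8-aligned)
120..121  blocks  (1B, 1-aligned)
121..122  -- padding (1B)
122..124  crc  (2B, 2-aligned)
124..128  n_entries  (4B, 4-aligned)
128..152  attrs  (24B, 8-aligned)
152..160  mtime  (8B, 8-aligned)
sizeof = 160, alignof = 8
— Config2 —
0..2  crc  (2B, 2-aligned)
2..8  -- padding (6B)
8..32  attrs  (24B, 8-aligned)
32..36  n_entries  (4B, 4-aligned)
36..40  -- padding (4B)
40..48  signature  (8B, 8-aligned)
48..56  offset  (8B, 8-aligned)
56..57  inode  (1B, 1-aligned)
57..60  -- padding (3B)
60..156  version  (96B, 4-aligned)
156..160  -- padding (4B)
160..168  mtime  (8B, 8-aligned)
168..169  blocks  (1B, 1-aligned)
169..176  -- tail padding (7B)
sizeof = 176, alignof = 8
160 − 176 = -16

-16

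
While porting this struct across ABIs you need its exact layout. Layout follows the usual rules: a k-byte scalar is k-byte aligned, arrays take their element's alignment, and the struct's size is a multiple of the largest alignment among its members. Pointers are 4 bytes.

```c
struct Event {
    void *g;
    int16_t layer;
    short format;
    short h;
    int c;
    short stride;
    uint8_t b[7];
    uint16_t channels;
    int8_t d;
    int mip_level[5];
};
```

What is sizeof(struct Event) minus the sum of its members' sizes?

@0: g [4B, align 4] → 4
@4: layer [2B, align 2] → 6
@6: format [2B, align 2] → 8
@8: h [2B, align 2] → 10
+2 pad (align 4)
@12: c [4B, align 4] → 16
@16: stride [2B, align 2] → 18
@18: b [7B, align 1] → 25
+1 pad (align 2)
@26: channels [2B, align 2] → 28
@28: d [1B, align 1] → 29
+3 pad (align 4)
@32: mip_level [20B, align 4] → 52
size 52, align 4
data bytes 46, size 52 → padding 6

6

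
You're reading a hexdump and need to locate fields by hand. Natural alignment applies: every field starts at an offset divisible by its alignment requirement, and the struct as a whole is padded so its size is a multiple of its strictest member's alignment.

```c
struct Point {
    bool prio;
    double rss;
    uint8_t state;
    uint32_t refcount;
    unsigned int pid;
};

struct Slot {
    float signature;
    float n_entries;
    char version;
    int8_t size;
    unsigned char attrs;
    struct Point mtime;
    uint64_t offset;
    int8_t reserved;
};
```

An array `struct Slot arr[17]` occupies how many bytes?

1088

Point: prio at 0 (size 1, align 1) → ends 1; pad 7 to align 8 for rss; rss at 8 (size 8, align 8) → ends 16; state at 16 (size 1, align 1) → ends 17; pad 3 to align 4 for refcount; refcount at 20 (size 4, align 4) → ends 24; pid at 24 (size 4, align 4) → ends 28; tail pad 4 to reach multiple of 8; total 32 bytes, alignment 8
signature at 0 (size 4, align 4) → ends 4
n_entries at 4 (size 4, align 4) → ends 8
version at 8 (size 1, align 1) → ends 9
size at 9 (size 1, align 1) → ends 10
attrs at 10 (size 1, align 1) → ends 11
pad 5 to align 8 for mtime
mtime at 16 (size 32, align 8) → ends 48
offset at 48 (size 8, align 8) → ends 56
reserved at 56 (size 1, align 1) → ends 57
tail pad 7 to reach multiple of 8
total 64 bytes, alignment 8
array of 17: 17 × 64 = 1088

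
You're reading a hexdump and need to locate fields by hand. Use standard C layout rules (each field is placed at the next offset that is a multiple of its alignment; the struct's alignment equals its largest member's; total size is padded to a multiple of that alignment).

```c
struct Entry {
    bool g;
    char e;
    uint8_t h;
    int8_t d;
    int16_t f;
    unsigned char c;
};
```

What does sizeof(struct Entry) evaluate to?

8 bytes

0..1  g  (1B, 1-aligned)
1..2  e  (1B, 1-aligned)
2..3  h  (1B, 1-aligned)
3..4  d  (1B, 1-aligned)
4..6  f  (2B, 2-aligned)
6..7  c  (1B, 1-aligned)
7..8  -- tail padding (1B)
sizeof = 8, alignof = 2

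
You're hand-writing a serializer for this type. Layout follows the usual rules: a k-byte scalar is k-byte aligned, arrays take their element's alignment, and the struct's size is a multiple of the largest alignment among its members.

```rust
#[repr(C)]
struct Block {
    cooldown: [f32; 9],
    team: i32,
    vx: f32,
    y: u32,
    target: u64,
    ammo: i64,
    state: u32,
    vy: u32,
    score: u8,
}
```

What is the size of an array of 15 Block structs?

cooldown at 0 (size 36, align 4) → ends 36
team at 36 (size 4, align 4) → ends 40
vx at 40 (size 4, align 4) → ends 44
y at 44 (size 4, align 4) → ends 48
target at 48 (size 8, align 8) → ends 56
ammo at 56 (size 8, align 8) → ends 64
state at 64 (size 4, align 4) → ends 68
vy at 68 (size 4, align 4) → ends 72
score at 72 (size 1, align 1) → ends 73
tail pad 7 to reach multiple of 8
total 80 bytes, alignment 8
array of 15: 15 × 80 = 1200

1200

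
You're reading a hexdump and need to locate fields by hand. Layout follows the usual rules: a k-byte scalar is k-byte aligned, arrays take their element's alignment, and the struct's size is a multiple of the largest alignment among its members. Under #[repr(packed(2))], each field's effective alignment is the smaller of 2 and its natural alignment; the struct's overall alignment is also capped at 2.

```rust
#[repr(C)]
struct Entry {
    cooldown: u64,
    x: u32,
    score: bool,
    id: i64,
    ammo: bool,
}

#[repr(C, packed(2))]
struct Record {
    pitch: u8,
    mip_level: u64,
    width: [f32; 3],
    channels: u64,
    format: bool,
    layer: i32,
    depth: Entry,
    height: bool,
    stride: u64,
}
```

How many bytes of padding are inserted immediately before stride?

1

Entry: cooldown at 0 (size 8, align 8) → ends 8; x at 8 (size 4, align 4) → ends 12; score at 12 (size 1, align 1) → ends 13; pad 3 to align 8 for id; id at 16 (size 8, align 8) → ends 24; ammo at 24 (size 1, align 1) → ends 25; tail pad 7 to reach multiple of 8; total 32 bytes, alignment 8
pitch at 0 (size 1, align 1) → ends 1
pad 1 to align 2 for mip_level
mip_level at 2 (size 8, align 2) → ends 10
width at 10 (size 12, align 2) → ends 22
channels at 22 (size 8, align 2) → ends 30
format at 30 (size 1, align 1) → ends 31
pad 1 to align 2 for layer
layer at 32 (size 4, align 2) → ends 36
depth at 36 (size 32, align 2) → ends 68
height at 68 (size 1, align 1) → ends 69
pad 1 to align 2 for stride
stride at 70 (size 8, align 2) → ends 78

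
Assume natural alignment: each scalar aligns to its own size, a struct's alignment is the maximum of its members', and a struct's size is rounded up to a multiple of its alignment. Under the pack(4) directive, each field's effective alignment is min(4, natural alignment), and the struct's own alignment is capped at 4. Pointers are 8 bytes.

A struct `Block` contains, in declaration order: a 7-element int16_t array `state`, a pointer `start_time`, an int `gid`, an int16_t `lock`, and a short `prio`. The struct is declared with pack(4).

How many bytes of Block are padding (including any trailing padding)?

@0: state [14B, align 2] → 14
+2 pad (align 4)
@16: start_time [8B, align 4] → 24
@24: gid [4B, align 4] → 28
@28: lock [2B, align 2] → 30
@30: prio [2B, align 2] → 32
size 32, align 4
data bytes 30, size 32 → padding 2

2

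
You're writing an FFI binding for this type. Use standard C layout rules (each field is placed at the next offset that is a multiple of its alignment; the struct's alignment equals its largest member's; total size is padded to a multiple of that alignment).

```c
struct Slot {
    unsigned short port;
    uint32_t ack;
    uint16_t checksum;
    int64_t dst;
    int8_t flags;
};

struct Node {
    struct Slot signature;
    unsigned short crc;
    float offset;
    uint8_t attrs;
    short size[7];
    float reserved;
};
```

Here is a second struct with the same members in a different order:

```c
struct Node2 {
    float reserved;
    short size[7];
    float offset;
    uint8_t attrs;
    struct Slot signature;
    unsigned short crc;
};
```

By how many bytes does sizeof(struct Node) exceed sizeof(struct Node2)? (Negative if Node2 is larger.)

Slot: port at 0 (size 2, align 2) → ends 2; pad 2 to align 4 for ack; ack at 4 (size 4, align 4) → ends 8; checksum at 8 (size 2, align 2) → ends 10; pad 6 to align 8 for dst; dst at 16 (size 8, align 8) → ends 24; flags at 24 (size 1, align 1) → ends 25; tail pad 7 to reach multiple of 8; total 32 bytes, alignment 8
signature at 0 (size 32, align 8) → ends 32
crc at 32 (size 2, align 2) → ends 34
pad 2 to align 4 for offset
offset at 36 (size 4, align 4) → ends 40
attrs at 40 (size 1, align 1) → ends 41
pad 1 to align 2 for size
size at 42 (size 14, align 2) → ends 56
reserved at 56 (size 4, align 4) → ends 60
tail pad 4 to reach multiple of 8
total 64 bytes, alignment 8
— Node2 —
reserved at 0 (size 4, align 4) → ends 4
size at 4 (size 14, align 2) → ends 18
pad 2 to align 4 for offset
offset at 20 (size 4, align 4) → ends 24
attrs at 24 (size 1, align 1) → ends 25
pad 7 to align 8 for signature
signature at 32 (size 32, align 8) → ends 64
crc at 64 (size 2, align 2) → ends 66
tail pad 6 to reach multiple of 8
total 72 bytes, alignment 8
64 − 72 = -8

-8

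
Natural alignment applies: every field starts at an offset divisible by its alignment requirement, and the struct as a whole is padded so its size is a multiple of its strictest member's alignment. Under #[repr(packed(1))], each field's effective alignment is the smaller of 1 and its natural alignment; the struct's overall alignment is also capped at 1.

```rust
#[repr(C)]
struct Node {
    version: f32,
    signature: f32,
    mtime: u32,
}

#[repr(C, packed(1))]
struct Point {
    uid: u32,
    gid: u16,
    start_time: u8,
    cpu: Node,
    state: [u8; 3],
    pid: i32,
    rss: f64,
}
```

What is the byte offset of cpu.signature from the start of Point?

Node: 0..4  version  (4B, 4-aligned); 4..8  signature  (4B, 4-aligned); 8..12  mtime  (4B, 4-aligned); sizeof = 12, alignof = 4
0..4  uid  (4B, 1-aligned)
4..6  gid  (2B, 1-aligned)
6..7  start_time  (1B, 1-aligned)
7..19  cpu  (12B, 1-aligned)
within Node: signature at 4
7 + 4 = 11

11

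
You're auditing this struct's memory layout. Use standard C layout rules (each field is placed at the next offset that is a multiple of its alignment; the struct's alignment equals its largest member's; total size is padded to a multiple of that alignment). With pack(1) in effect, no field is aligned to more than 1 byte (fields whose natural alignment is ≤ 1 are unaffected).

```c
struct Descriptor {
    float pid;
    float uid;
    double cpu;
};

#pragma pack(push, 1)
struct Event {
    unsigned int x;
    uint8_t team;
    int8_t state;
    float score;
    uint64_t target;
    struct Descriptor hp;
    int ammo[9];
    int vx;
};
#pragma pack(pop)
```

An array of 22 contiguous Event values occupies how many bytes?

1628

Descriptor: 0..4  pid  (4B, 4-aligned); 4..8  uid  (4B, 4-aligned); 8..16  cpu  (8B, 8-aligned); sizeof = 16, alignof = 8
0..4  x  (4B, 1-aligned)
4..5  team  (1B, 1-aligned)
5..6  state  (1B, 1-aligned)
6..10  score  (4B, 1-aligned)
10..18  target  (8B, 1-aligned)
18..34  hp  (16B, 1-aligned)
34..70  ammo  (36B, 1-aligned)
70..74  vx  (4B, 1-aligned)
sizeof = 74, alignof = 1
array of 22: 22 × 74 = 1628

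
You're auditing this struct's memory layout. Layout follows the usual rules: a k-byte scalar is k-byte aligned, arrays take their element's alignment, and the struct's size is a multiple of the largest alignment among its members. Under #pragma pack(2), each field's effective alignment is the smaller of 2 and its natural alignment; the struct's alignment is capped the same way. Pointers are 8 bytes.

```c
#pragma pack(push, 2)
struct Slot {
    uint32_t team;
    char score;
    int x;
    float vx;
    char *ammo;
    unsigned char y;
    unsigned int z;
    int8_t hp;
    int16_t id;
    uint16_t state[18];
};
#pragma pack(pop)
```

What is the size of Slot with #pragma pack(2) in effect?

68

team at 0 (size 4, align 2) → ends 4
score at 4 (size 1, align 1) → ends 5
pad 1 to align 2 for x
x at 6 (size 4, align 2) → ends 10
vx at 10 (size 4, align 2) → ends 14
ammo at 14 (size 8, align 2) → ends 22
y at 22 (size 1, align 1) → ends 23
pad 1 to align 2 for z
z at 24 (size 4, align 2) → ends 28
hp at 28 (size 1, align 1) → ends 29
pad 1 to align 2 for id
id at 30 (size 2, align 2) → ends 32
state at 32 (size 36, align 2) → ends 68
total 68 bytes, alignment 2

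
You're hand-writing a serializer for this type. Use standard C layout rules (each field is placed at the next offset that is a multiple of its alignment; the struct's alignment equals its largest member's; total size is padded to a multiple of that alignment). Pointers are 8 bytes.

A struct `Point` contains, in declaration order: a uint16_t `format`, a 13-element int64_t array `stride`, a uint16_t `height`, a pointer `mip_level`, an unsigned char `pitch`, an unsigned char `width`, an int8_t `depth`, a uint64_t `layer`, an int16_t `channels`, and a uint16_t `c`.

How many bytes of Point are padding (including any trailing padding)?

21

0..2  format  (2B, 2-aligned)
2..8  -- padding (6B)
8..112  stride  (104B, 8-aligned)
112..114  height  (2B, 2-aligned)
114..120  -- padding (6B)
120..128  mip_level  (8B, 8-aligned)
128..129  pitch  (1B, 1-aligned)
129..130  width  (1B, 1-aligned)
130..131  depth  (1B, 1-aligned)
131..136  -- padding (5B)
136..144  layer  (8B, 8-aligned)
144..146  channels  (2B, 2-aligned)
146..148  c  (2B, 2-aligned)
148..152  -- tail padding (4B)
sizeof = 152, alignof = 8
data bytes 131, size 152 → padding 21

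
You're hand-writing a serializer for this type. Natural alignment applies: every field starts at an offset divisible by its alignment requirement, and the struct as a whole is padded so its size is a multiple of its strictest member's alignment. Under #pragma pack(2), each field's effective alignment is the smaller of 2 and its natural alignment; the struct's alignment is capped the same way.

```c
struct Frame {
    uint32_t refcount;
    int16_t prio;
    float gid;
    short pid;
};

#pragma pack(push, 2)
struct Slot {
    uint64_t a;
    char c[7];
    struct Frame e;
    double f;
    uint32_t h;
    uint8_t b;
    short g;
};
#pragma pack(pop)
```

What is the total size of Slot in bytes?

Frame: 0..4  refcount  (4B, 4-aligned); 4..6  prio  (2B, 2-aligned); 6..8  -- padding (2B); 8..12  gid  (4B, 4-aligned); 12..14  pid  (2B, 2-aligned); 14..16  -- tail padding (2B); sizeof = 16, alignof = 4
0..8  a  (8B, 2-aligned)
8..15  c  (7B, 1-aligned)
15..16  -- padding (1B)
16..32  e  (16B, 2-aligned)
32..40  f  (8B, 2-aligned)
40..44  h  (4B, 2-aligned)
44..45  b  (1B, 1-aligned)
45..46  -- padding (1B)
46..48  g  (2B, 2-aligned)
sizeof = 48, alignof = 2

48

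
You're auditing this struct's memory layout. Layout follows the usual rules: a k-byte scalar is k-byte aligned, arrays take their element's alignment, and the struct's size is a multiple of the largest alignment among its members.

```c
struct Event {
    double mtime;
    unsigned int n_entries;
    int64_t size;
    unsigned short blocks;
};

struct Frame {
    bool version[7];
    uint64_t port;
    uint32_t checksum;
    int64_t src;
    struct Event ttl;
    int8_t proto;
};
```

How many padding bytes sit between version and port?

Event: 0..8  mtime  (8B, 8-aligned); 8..12  n_entries  (4B, 4-aligned); 12..16  -- padding (4B); 16..24  size  (8B, 8-aligned); 24..26  blocks  (2B, 2-aligned); 26..32  -- tail padding (6B); sizeof = 32, alignof = 8
0..7  version  (7B, 1-aligned)
7..8  -- padding (1B)
8..16  port  (8B, 8-aligned)

1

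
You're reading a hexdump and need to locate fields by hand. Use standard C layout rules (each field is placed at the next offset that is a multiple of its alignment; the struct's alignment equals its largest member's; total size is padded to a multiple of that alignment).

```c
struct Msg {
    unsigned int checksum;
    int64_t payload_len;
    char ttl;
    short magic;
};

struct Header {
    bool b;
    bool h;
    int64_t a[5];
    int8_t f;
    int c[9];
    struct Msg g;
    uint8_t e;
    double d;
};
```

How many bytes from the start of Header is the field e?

Msg: checksum at 0 (size 4, align 4) → ends 4; pad 4 to align 8 for payload_len; payload_len at 8 (size 8, align 8) → ends 16; ttl at 16 (size 1, align 1) → ends 17; pad 1 to align 2 for magic; magic at 18 (size 2, align 2) → ends 20; tail pad 4 to reach multiple of 8; total 24 bytes, alignment 8
b at 0 (size 1, align 1) → ends 1
h at 1 (size 1, align 1) → ends 2
pad 6 to align 8 for a
a at 8 (size 40, align 8) → ends 48
f at 48 (size 1, align 1) → ends 49
pad 3 to align 4 for c
c at 52 (size 36, align 4) → ends 88
g at 88 (size 24, align 8) → ends 112
e at 112 (size 1, align 1) → ends 113

112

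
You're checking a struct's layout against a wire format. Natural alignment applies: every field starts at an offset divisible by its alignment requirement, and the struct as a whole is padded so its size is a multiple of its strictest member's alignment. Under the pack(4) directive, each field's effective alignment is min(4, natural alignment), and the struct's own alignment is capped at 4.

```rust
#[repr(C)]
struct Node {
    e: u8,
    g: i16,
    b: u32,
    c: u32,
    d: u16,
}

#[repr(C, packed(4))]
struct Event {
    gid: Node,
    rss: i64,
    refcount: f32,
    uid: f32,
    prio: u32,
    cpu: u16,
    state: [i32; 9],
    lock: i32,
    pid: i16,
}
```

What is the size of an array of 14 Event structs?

1176

Node: e at 0 (size 1, align 1) → ends 1; pad 1 to align 2 for g; g at 2 (size 2, align 2) → ends 4; b at 4 (size 4, align 4) → ends 8; c at 8 (size 4, align 4) → ends 12; d at 12 (size 2, align 2) → ends 14; tail pad 2 to reach multiple of 4; total 16 bytes, alignment 4
gid at 0 (size 16, align 4) → ends 16
rss at 16 (size 8, align 4) → ends 24
refcount at 24 (size 4, align 4) → ends 28
uid at 28 (size 4, align 4) → ends 32
prio at 32 (size 4, align 4) → ends 36
cpu at 36 (size 2, align 2) → ends 38
pad 2 to align 4 for state
state at 40 (size 36, align 4) → ends 76
lock at 76 (size 4, align 4) → ends 80
pid at 80 (size 2, align 2) → ends 82
tail pad 2 to reach multiple of 4
total 84 bytes, alignment 4
array of 14: 14 × 84 = 1176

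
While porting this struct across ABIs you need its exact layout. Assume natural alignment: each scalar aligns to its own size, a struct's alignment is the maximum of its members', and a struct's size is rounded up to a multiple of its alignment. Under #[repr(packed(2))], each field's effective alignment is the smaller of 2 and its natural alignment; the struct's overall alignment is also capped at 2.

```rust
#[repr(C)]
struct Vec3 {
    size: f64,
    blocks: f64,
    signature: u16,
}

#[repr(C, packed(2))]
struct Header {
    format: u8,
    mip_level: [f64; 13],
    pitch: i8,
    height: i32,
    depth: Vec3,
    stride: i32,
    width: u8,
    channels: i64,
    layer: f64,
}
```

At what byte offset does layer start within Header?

Vec3: @0: size [8B, align 8] → 8; @8: blocks [8B, align 8] → 16; @16: signature [2B, align 2] → 18; +6 tail pad (align 8); size 24, align 8
@0: format [1B, align 1] → 1
+1 pad (align 2)
@2: mip_level [104B, align 2] → 106
@106: pitch [1B, align 1] → 107
+1 pad (align 2)
@108: height [4B, align 2] → 112
@112: depth [24B, align 2] → 136
@136: stride [4B, align 2] → 140
@140: width [1B, align 1] → 141
+1 pad (align 2)
@142: channels [8B, align 2] → 150
@150: layer [8B, align 2] → 158

150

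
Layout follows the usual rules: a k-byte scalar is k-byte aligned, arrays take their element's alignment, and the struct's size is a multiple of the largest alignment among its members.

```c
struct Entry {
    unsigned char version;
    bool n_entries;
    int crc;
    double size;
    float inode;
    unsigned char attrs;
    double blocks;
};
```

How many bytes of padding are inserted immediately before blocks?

3

version at 0 (size 1, align 1) → ends 1
n_entries at 1 (size 1, align 1) → ends 2
pad 2 to align 4 for crc
crc at 4 (size 4, align 4) → ends 8
size at 8 (size 8, align 8) → ends 16
inode at 16 (size 4, align 4) → ends 20
attrs at 20 (size 1, align 1) → ends 21
pad 3 to align 8 for blocks
blocks at 24 (size 8, align 8) → ends 32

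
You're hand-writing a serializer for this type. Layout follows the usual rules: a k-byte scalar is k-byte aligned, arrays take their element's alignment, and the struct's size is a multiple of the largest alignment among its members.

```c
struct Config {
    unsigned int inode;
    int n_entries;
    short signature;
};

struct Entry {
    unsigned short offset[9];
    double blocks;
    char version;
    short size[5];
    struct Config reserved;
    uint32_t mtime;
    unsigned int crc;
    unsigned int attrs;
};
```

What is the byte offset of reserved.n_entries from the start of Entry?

48

Config: 0..4  inode  (4B, 4-aligned); 4..8  n_entries  (4B, 4-aligned); 8..10  signature  (2B, 2-aligned); 10..12  -- tail padding (2B); sizeof = 12, alignof = 4
0..18  offset  (18B, 2-aligned)
18..24  -- padding (6B)
24..32  blocks  (8B, 8-aligned)
32..33  version  (1B, 1-aligned)
33..34  -- padding (1B)
34..44  size  (10B, 2-aligned)
44..56  reserved  (12B, 4-aligned)
within Config: n_entries at 4
44 + 4 = 48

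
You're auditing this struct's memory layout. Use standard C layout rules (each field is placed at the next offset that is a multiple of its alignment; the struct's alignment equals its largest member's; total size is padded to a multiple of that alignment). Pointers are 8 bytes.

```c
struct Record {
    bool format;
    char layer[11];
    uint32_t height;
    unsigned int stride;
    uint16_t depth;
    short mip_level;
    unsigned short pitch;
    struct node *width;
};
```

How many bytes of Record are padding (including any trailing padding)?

6

@0: format [1B, align 1] → 1
@1: layer [11B, align 1] → 12
@12: height [4B, align 4] → 16
@16: stride [4B, align 4] → 20
@20: depth [2B, align 2] → 22
@22: mip_level [2B, align 2] → 24
@24: pitch [2B, align 2] → 26
+6 pad (align 8)
@32: width [8B, align 8] → 40
size 40, align 8
data bytes 34, size 40 → padding 6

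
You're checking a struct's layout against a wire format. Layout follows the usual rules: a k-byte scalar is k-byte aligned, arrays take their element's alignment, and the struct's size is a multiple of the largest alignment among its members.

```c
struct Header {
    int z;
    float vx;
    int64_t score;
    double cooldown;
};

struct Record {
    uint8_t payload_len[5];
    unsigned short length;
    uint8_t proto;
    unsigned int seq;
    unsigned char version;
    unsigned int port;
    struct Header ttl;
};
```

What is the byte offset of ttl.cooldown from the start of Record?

Header: @0: z [4B, align 4] → 4; @4: vx [4B, align 4] → 8; @8: score [8B, align 8] → 16; @16: cooldown [8B, align 8] → 24; size 24, align 8
@0: payload_len [5B, align 1] → 5
+1 pad (align 2)
@6: length [2B, align 2] → 8
@8: proto [1B, align 1] → 9
+3 pad (align 4)
@12: seq [4B, align 4] → 16
@16: version [1B, align 1] → 17
+3 pad (align 4)
@20: port [4B, align 4] → 24
@24: ttl [24B, align 8] → 48
within Header: cooldown at 16
24 + 16 = 40

40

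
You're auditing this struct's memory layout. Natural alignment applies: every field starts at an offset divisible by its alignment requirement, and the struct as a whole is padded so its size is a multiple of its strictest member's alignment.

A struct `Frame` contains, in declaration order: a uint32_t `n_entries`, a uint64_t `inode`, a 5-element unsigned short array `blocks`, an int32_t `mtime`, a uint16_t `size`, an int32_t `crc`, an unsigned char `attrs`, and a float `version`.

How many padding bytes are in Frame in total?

@0: n_entries [4B, align 4] → 4
+4 pad (align 8)
@8: inode [8B, align 8] → 16
@16: blocks [10B, align 2] → 26
+2 pad (align 4)
@28: mtime [4B, align 4] → 32
@32: size [2B, align 2] → 34
+2 pad (align 4)
@36: crc [4B, align 4] → 40
@40: attrs [1B, align 1] → 41
+3 pad (align 4)
@44: version [4B, align 4] → 48
size 48, align 8
data bytes 37, size 48 → padding 11

11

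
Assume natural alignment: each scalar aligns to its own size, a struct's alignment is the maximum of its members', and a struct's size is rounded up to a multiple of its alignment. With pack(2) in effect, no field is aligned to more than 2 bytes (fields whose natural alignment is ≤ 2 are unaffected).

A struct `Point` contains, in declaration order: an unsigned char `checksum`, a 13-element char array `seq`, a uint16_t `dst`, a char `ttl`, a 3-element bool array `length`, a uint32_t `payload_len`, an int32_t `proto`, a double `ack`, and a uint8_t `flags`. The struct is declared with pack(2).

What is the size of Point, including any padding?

0..1  checksum  (1B, 1-aligned)
1..14  seq  (13B, 1-aligned)
14..16  dst  (2B, 2-aligned)
16..17  ttl  (1B, 1-aligned)
17..20  length  (3B, 1-aligned)
20..24  payload_len  (4B, 2-aligned)
24..28  proto  (4B, 2-aligned)
28..36  ack  (8B, 2-aligned)
36..37  flags  (1B, 1-aligned)
37..38  -- tail padding (1B)
sizeof = 38, alignof = 2

38 bytes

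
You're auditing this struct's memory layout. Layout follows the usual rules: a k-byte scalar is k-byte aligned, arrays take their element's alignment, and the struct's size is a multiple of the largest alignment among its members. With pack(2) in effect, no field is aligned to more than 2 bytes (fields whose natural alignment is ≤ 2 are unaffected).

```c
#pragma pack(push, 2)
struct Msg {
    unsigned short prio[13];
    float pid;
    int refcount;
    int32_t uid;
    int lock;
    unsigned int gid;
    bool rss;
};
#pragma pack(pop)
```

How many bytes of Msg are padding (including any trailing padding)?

0..26  prio  (26B, 2-aligned)
26..30  pid  (4B, 2-aligned)
30..34  refcount  (4B, 2-aligned)
34..38  uid  (4B, 2-aligned)
38..42  lock  (4B, 2-aligned)
42..46  gid  (4B, 2-aligned)
46..47  rss  (1B, 1-aligned)
47..48  -- tail padding (1B)
sizeof = 48, alignof = 2
data bytes 47, size 48 → padding 1

1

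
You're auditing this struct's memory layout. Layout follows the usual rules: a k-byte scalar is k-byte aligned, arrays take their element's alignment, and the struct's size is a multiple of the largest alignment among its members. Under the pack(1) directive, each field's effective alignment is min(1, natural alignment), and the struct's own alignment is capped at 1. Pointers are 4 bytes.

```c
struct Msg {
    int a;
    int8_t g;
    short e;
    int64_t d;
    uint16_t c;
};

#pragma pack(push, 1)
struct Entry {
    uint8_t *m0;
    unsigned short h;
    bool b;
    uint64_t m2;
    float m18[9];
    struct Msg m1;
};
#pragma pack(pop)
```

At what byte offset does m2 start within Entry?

7

Msg: 0..4  a  (4B, 4-aligned); 4..5  g  (1B, 1-aligned); 5..6  -- padding (1B); 6..8  e  (2B, 2-aligned); 8..16  d  (8B, 8-aligned); 16..18  c  (2B, 2-aligned); 18..24  -- tail padding (6B); sizeof = 24, alignof = 8
0..4  m0  (4B, 1-aligned)
4..6  h  (2B, 1-aligned)
6..7  b  (1B, 1-aligned)
7..15  m2  (8B, 1-aligned)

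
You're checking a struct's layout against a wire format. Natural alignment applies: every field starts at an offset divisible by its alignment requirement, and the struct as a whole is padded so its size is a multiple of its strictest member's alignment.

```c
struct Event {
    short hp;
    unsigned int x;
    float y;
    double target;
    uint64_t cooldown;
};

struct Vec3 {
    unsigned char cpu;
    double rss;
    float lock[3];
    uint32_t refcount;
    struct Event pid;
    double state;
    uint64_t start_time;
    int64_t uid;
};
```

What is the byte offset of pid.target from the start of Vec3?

Event: 0..2  hp  (2B, 2-aligned); 2..4  -- padding (2B); 4..8  x  (4B, 4-aligned); 8..12  y  (4B, 4-aligned); 12..16  -- padding (4B); 16..24  target  (8B, 8-aligned); 24..32  cooldown  (8B, 8-aligned); sizeof = 32, alignof = 8
0..1  cpu  (1B, 1-aligned)
1..8  -- padding (7B)
8..16  rss  (8B, 8-aligned)
16..28  lock  (12B, 4-aligned)
28..32  refcount  (4B, 4-aligned)
32..64  pid  (32B, 8-aligned)
within Event: target at 16
32 + 16 = 48

48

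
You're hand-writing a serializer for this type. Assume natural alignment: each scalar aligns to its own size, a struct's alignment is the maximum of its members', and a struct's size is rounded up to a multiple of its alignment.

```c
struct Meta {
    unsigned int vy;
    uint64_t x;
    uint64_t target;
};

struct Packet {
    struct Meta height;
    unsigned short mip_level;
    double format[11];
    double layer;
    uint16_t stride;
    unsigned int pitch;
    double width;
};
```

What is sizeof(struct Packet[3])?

Meta: @0: vy [4B, align 4] → 4; +4 pad (align 8); @8: x [8B, align 8] → 16; @16: target [8B, align 8] → 24; size 24, align 8
@0: height [24B, align 8] → 24
@24: mip_level [2B, align 2] → 26
+6 pad (align 8)
@32: format [88B, align 8] → 120
@120: layer [8B, align 8] → 128
@128: stride [2B, align 2] → 130
+2 pad (align 4)
@132: pitch [4B, align 4] → 136
@136: width [8B, align 8] → 144
size 144, align 8
array of 3: 3 × 144 = 432

432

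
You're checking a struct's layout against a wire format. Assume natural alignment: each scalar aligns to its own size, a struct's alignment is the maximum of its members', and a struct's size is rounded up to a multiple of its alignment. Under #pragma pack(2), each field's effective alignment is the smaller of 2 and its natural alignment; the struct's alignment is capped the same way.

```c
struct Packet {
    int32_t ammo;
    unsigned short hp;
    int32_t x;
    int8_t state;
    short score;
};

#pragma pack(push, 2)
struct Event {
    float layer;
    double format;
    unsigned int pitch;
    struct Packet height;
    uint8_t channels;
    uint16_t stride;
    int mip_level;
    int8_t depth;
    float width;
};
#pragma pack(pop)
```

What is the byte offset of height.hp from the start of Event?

Packet: @0: ammo [4B, align 4] → 4; @4: hp [2B, align 2] → 6; +2 pad (align 4); @8: x [4B, align 4] → 12; @12: state [1B, align 1] → 13; +1 pad (align 2); @14: score [2B, align 2] → 16; size 16, align 4
@0: layer [4B, align 2] → 4
@4: format [8B, align 2] → 12
@12: pitch [4B, align 2] → 16
@16: height [16B, align 2] → 32
within Packet: hp at 4
16 + 4 = 20

20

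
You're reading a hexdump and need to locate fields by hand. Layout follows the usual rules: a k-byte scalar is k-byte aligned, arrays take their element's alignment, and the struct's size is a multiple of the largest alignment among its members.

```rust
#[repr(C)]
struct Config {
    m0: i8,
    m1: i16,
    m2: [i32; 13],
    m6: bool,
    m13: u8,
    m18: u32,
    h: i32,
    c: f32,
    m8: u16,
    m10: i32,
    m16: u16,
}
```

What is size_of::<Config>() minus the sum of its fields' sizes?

7

0..1  m0  (1B, 1-aligned)
1..2  -- padding (1B)
2..4  m1  (2B, 2-aligned)
4..56  m2  (52B, 4-aligned)
56..57  m6  (1B, 1-aligned)
57..58  m13  (1B, 1-aligned)
58..60  -- padding (2B)
60..64  m18  (4B, 4-aligned)
64..68  h  (4B, 4-aligned)
68..72  c  (4B, 4-aligned)
72..74  m8  (2B, 2-aligned)
74..76  -- padding (2B)
76..80  m10  (4B, 4-aligned)
80..82  m16  (2B, 2-aligned)
82..84  -- tail padding (2B)
sizeof = 84, alignof = 4
data bytes 77, size 84 → padding 7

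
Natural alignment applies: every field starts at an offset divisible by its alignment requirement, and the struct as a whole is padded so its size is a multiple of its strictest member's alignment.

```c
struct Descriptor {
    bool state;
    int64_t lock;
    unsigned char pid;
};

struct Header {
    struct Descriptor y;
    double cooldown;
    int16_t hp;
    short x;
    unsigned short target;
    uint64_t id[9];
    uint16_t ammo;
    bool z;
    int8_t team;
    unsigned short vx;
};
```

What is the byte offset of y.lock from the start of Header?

8

Descriptor: 0..1  state  (1B, 1-aligned); 1..8  -- padding (7B); 8..16  lock  (8B, 8-aligned); 16..17  pid  (1B, 1-aligned); 17..24  -- tail padding (7B); sizeof = 24, alignof = 8
0..24  y  (24B, 8-aligned)
within Descriptor: lock at 8
0 + 8 = 8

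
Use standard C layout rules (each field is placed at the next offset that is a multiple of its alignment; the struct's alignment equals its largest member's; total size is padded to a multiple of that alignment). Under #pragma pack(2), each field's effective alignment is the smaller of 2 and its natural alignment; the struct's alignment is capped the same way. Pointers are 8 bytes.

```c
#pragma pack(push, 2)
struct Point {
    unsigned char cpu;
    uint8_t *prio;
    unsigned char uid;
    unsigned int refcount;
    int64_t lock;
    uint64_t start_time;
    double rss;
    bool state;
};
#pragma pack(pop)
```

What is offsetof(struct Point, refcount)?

0..1  cpu  (1B, 1-aligned)
1..2  -- padding (1B)
2..10  prio  (8B, 2-aligned)
10..11  uid  (1B, 1-aligned)
11..12  -- padding (1B)
12..16  refcount  (4B, 2-aligned)

12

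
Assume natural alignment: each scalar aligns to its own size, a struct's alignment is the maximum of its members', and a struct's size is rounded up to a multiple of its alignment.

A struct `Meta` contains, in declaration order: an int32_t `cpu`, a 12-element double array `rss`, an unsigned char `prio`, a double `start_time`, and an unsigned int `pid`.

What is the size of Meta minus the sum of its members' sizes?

@0: cpu [4B, align 4] → 4
+4 pad (align 8)
@8: rss [96B, align 8] → 104
@104: prio [1B, align 1] → 105
+7 pad (align 8)
@112: start_time [8B, align 8] → 120
@120: pid [4B, align 4] → 124
+4 tail pad (align 8)
size 128, align 8
data bytes 113, size 128 → padding 15

15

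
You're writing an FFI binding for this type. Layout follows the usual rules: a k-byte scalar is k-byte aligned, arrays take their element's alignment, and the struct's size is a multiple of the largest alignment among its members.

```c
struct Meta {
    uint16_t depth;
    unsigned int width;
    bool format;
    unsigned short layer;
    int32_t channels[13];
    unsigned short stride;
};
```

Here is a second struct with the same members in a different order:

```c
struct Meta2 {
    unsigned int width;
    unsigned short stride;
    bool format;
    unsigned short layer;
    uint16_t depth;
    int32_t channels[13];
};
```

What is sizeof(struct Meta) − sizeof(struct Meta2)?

depth at 0 (size 2, align 2) → ends 2
pad 2 to align 4 for width
width at 4 (size 4, align 4) → ends 8
format at 8 (size 1, align 1) → ends 9
pad 1 to align 2 for layer
layer at 10 (size 2, align 2) → ends 12
channels at 12 (size 52, align 4) → ends 64
stride at 64 (size 2, align 2) → ends 66
tail pad 2 to reach multiple of 4
total 68 bytes, alignment 4
— Meta2 —
width at 0 (size 4, align 4) → ends 4
stride at 4 (size 2, align 2) → ends 6
format at 6 (size 1, align 1) → ends 7
pad 1 to align 2 for layer
layer at 8 (size 2, align 2) → ends 10
depth at 10 (size 2, align 2) → ends 12
channels at 12 (size 52, align 4) → ends 64
total 64 bytes, alignment 4
68 − 64 = 4

4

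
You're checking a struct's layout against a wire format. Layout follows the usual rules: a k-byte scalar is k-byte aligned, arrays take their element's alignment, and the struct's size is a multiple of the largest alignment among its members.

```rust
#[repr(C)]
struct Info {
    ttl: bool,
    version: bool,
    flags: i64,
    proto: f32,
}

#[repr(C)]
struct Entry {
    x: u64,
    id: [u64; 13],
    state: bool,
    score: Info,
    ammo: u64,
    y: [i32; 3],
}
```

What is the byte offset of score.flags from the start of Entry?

Info: ttl at 0 (size 1, align 1) → ends 1; version at 1 (size 1, align 1) → ends 2; pad 6 to align 8 for flags; flags at 8 (size 8, align 8) → ends 16; proto at 16 (size 4, align 4) → ends 20; tail pad 4 to reach multiple of 8; total 24 bytes, alignment 8
x at 0 (size 8, align 8) → ends 8
id at 8 (size 104, align 8) → ends 112
state at 112 (size 1, align 1) → ends 113
pad 7 to align 8 for score
score at 120 (size 24, align 8) → ends 144
within Info: flags at 8
120 + 8 = 128

128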